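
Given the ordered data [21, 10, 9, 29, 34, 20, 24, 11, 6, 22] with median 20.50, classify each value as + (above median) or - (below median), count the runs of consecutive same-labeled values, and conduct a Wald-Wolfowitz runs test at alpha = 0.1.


Step 1: Compute median = 20.50; label A = above, B = below.
Labels in order: ABBAABABBA  (n_A = 5, n_B = 5)
Step 2: Count runs R = 7.
Step 3: Under H0 (random ordering), E[R] = 2*n_A*n_B/(n_A+n_B) + 1 = 2*5*5/10 + 1 = 6.0000.
        Var[R] = 2*n_A*n_B*(2*n_A*n_B - n_A - n_B) / ((n_A+n_B)^2 * (n_A+n_B-1)) = 2000/900 = 2.2222.
        SD[R] = 1.4907.
Step 4: Continuity-corrected z = (R - 0.5 - E[R]) / SD[R] = (7 - 0.5 - 6.0000) / 1.4907 = 0.3354.
Step 5: Two-sided p-value via normal approximation = 2*(1 - Phi(|z|)) = 0.737316.
Step 6: alpha = 0.1. fail to reject H0.

R = 7, z = 0.3354, p = 0.737316, fail to reject H0.


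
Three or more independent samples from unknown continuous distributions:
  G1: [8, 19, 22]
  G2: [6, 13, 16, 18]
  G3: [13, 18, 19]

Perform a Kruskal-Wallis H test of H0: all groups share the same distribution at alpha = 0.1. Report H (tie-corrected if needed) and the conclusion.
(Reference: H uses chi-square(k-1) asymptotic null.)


Step 1: Combine all N = 10 observations and assign midranks.
sorted (value, group, rank): (6,G2,1), (8,G1,2), (13,G2,3.5), (13,G3,3.5), (16,G2,5), (18,G2,6.5), (18,G3,6.5), (19,G1,8.5), (19,G3,8.5), (22,G1,10)
Step 2: Sum ranks within each group.
R_1 = 20.5 (n_1 = 3)
R_2 = 16 (n_2 = 4)
R_3 = 18.5 (n_3 = 3)
Step 3: H = 12/(N(N+1)) * sum(R_i^2/n_i) - 3(N+1)
     = 12/(10*11) * (20.5^2/3 + 16^2/4 + 18.5^2/3) - 3*11
     = 0.109091 * 318.167 - 33
     = 1.709091.
Step 4: Ties present; correction factor C = 1 - 18/(10^3 - 10) = 0.981818. Corrected H = 1.709091 / 0.981818 = 1.740741.
Step 5: Under H0, H ~ chi^2(2); p-value = 0.418796.
Step 6: alpha = 0.1. fail to reject H0.

H = 1.7407, df = 2, p = 0.418796, fail to reject H0.


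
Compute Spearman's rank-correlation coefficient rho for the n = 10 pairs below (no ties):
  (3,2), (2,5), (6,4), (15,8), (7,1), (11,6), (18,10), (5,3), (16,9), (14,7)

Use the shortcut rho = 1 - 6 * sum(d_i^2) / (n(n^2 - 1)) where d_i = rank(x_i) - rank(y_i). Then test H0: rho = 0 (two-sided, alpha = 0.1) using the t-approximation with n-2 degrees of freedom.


Step 1: Rank x and y separately (midranks; no ties here).
rank(x): 3->2, 2->1, 6->4, 15->8, 7->5, 11->6, 18->10, 5->3, 16->9, 14->7
rank(y): 2->2, 5->5, 4->4, 8->8, 1->1, 6->6, 10->10, 3->3, 9->9, 7->7
Step 2: d_i = R_x(i) - R_y(i); compute d_i^2.
  (2-2)^2=0, (1-5)^2=16, (4-4)^2=0, (8-8)^2=0, (5-1)^2=16, (6-6)^2=0, (10-10)^2=0, (3-3)^2=0, (9-9)^2=0, (7-7)^2=0
sum(d^2) = 32.
Step 3: rho = 1 - 6*32 / (10*(10^2 - 1)) = 1 - 192/990 = 0.806061.
Step 4: Under H0, t = rho * sqrt((n-2)/(1-rho^2)) = 3.8522 ~ t(8).
Step 5: Two-sided p-value from the t-distribution with 8 df = 0.004862.
Step 6: alpha = 0.1. reject H0.

rho = 0.8061, p = 0.004862, reject H0 at alpha = 0.1.


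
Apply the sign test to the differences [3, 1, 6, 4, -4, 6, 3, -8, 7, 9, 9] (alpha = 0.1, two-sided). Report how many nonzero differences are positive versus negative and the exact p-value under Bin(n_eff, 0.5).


Step 1: Discard zero differences. Original n = 11; n_eff = number of nonzero differences = 11.
Nonzero differences (with sign): +3, +1, +6, +4, -4, +6, +3, -8, +7, +9, +9
Step 2: Count signs: positive = 9, negative = 2.
Step 3: Under H0: P(positive) = 0.5, so the number of positives S ~ Bin(11, 0.5).
Step 4: Two-sided exact p-value = sum of Bin(11,0.5) probabilities at or below the observed probability = 0.065430.
Step 5: alpha = 0.1. reject H0.

n_eff = 11, pos = 9, neg = 2, p = 0.065430, reject H0.


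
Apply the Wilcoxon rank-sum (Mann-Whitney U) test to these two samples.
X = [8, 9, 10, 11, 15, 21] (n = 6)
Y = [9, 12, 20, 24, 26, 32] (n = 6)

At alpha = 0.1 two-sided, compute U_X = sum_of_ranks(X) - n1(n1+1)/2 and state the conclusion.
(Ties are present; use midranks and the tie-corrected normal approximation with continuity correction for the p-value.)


Step 1: Combine and sort all 12 observations; assign midranks.
sorted (value, group): (8,X), (9,X), (9,Y), (10,X), (11,X), (12,Y), (15,X), (20,Y), (21,X), (24,Y), (26,Y), (32,Y)
ranks: 8->1, 9->2.5, 9->2.5, 10->4, 11->5, 12->6, 15->7, 20->8, 21->9, 24->10, 26->11, 32->12
Step 2: Rank sum for X: R1 = 1 + 2.5 + 4 + 5 + 7 + 9 = 28.5.
Step 3: U_X = R1 - n1(n1+1)/2 = 28.5 - 6*7/2 = 28.5 - 21 = 7.5.
       U_Y = n1*n2 - U_X = 36 - 7.5 = 28.5.
Step 4: Ties are present, so use the tie-corrected normal approximation (with continuity correction) for the p-value.
Step 5: p-value = 0.108695; compare to alpha = 0.1. fail to reject H0.

U_X = 7.5, p = 0.108695, fail to reject H0 at alpha = 0.1.


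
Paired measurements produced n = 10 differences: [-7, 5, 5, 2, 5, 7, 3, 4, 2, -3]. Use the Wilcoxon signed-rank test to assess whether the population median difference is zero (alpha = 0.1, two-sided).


Step 1: Drop any zero differences (none here) and take |d_i|.
|d| = [7, 5, 5, 2, 5, 7, 3, 4, 2, 3]
Step 2: Midrank |d_i| (ties get averaged ranks).
ranks: |7|->9.5, |5|->7, |5|->7, |2|->1.5, |5|->7, |7|->9.5, |3|->3.5, |4|->5, |2|->1.5, |3|->3.5
Step 3: Attach original signs; sum ranks with positive sign and with negative sign.
W+ = 7 + 7 + 1.5 + 7 + 9.5 + 3.5 + 5 + 1.5 = 42
W- = 9.5 + 3.5 = 13
(Check: W+ + W- = 55 should equal n(n+1)/2 = 55.)
Step 4: Test statistic W = min(W+, W-) = 13.
Step 5: Ties in |d|, so use the tie-corrected normal approximation.
        E[W] = n(n+1)/4 = 10*11/4 = 27.5.
        Tie groups: |d|=2 (t=2), |d|=3 (t=2), |d|=5 (t=3), |d|=7 (t=2); sum(t^3 - t) = 42.
        Var[W] = n(n+1)(2n+1)/24 - sum(t^3-t)/48 = 2310/24 - 42/48 = 95.375.
        z = (W - E[W]) / sqrt(Var[W]) = (13 - 27.5) / 9.7660 = -1.4847.
        Two-sided p = 2*Phi(z) = 0.137612.
Step 6: alpha = 0.1. fail to reject H0.

W+ = 42, W- = 13, W = min = 13, p = 0.137612, fail to reject H0.


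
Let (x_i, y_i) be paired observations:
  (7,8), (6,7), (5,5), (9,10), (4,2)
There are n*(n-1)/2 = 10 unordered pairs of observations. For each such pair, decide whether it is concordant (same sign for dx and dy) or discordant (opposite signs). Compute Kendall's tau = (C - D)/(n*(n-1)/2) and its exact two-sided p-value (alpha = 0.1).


Step 1: Enumerate the 10 unordered pairs (i,j) with i<j and classify each by sign(x_j-x_i) * sign(y_j-y_i).
  (1,2):dx=-1,dy=-1->C; (1,3):dx=-2,dy=-3->C; (1,4):dx=+2,dy=+2->C; (1,5):dx=-3,dy=-6->C
  (2,3):dx=-1,dy=-2->C; (2,4):dx=+3,dy=+3->C; (2,5):dx=-2,dy=-5->C; (3,4):dx=+4,dy=+5->C
  (3,5):dx=-1,dy=-3->C; (4,5):dx=-5,dy=-8->C
Step 2: C = 10, D = 0, total pairs = 10.
Step 3: tau = (C - D)/(n(n-1)/2) = (10 - 0)/10 = 1.000000.
Step 4: Exact two-sided p-value (enumerate n! = 120 permutations of y under H0): p = 0.016667.
Step 5: alpha = 0.1. reject H0.

tau_b = 1.0000 (C=10, D=0), p = 0.016667, reject H0.


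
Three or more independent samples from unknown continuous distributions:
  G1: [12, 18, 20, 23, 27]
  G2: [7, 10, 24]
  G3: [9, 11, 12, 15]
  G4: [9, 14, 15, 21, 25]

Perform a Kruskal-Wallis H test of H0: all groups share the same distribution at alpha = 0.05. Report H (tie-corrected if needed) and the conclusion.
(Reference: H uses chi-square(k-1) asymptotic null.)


Step 1: Combine all N = 17 observations and assign midranks.
sorted (value, group, rank): (7,G2,1), (9,G3,2.5), (9,G4,2.5), (10,G2,4), (11,G3,5), (12,G1,6.5), (12,G3,6.5), (14,G4,8), (15,G3,9.5), (15,G4,9.5), (18,G1,11), (20,G1,12), (21,G4,13), (23,G1,14), (24,G2,15), (25,G4,16), (27,G1,17)
Step 2: Sum ranks within each group.
R_1 = 60.5 (n_1 = 5)
R_2 = 20 (n_2 = 3)
R_3 = 23.5 (n_3 = 4)
R_4 = 49 (n_4 = 5)
Step 3: H = 12/(N(N+1)) * sum(R_i^2/n_i) - 3(N+1)
     = 12/(17*18) * (60.5^2/5 + 20^2/3 + 23.5^2/4 + 49^2/5) - 3*18
     = 0.039216 * 1483.65 - 54
     = 4.182190.
Step 4: Ties present; correction factor C = 1 - 18/(17^3 - 17) = 0.996324. Corrected H = 4.182190 / 0.996324 = 4.197622.
Step 5: Under H0, H ~ chi^2(3); p-value = 0.240900.
Step 6: alpha = 0.05. fail to reject H0.

H = 4.1976, df = 3, p = 0.240900, fail to reject H0.


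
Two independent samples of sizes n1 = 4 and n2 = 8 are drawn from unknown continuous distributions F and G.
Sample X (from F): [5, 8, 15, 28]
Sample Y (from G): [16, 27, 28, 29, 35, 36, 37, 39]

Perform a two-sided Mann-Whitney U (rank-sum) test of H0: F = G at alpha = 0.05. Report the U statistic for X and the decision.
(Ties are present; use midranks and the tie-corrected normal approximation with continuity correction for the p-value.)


Step 1: Combine and sort all 12 observations; assign midranks.
sorted (value, group): (5,X), (8,X), (15,X), (16,Y), (27,Y), (28,X), (28,Y), (29,Y), (35,Y), (36,Y), (37,Y), (39,Y)
ranks: 5->1, 8->2, 15->3, 16->4, 27->5, 28->6.5, 28->6.5, 29->8, 35->9, 36->10, 37->11, 39->12
Step 2: Rank sum for X: R1 = 1 + 2 + 3 + 6.5 = 12.5.
Step 3: U_X = R1 - n1(n1+1)/2 = 12.5 - 4*5/2 = 12.5 - 10 = 2.5.
       U_Y = n1*n2 - U_X = 32 - 2.5 = 29.5.
Step 4: Ties are present, so use the tie-corrected normal approximation (with continuity correction) for the p-value.
Step 5: p-value = 0.026980; compare to alpha = 0.05. reject H0.

U_X = 2.5, p = 0.026980, reject H0 at alpha = 0.05.


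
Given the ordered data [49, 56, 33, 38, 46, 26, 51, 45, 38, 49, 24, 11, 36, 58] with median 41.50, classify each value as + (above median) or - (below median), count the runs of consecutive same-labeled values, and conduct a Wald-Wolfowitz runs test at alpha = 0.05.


Step 1: Compute median = 41.50; label A = above, B = below.
Labels in order: AABBABAABABBBA  (n_A = 7, n_B = 7)
Step 2: Count runs R = 9.
Step 3: Under H0 (random ordering), E[R] = 2*n_A*n_B/(n_A+n_B) + 1 = 2*7*7/14 + 1 = 8.0000.
        Var[R] = 2*n_A*n_B*(2*n_A*n_B - n_A - n_B) / ((n_A+n_B)^2 * (n_A+n_B-1)) = 8232/2548 = 3.2308.
        SD[R] = 1.7974.
Step 4: Continuity-corrected z = (R - 0.5 - E[R]) / SD[R] = (9 - 0.5 - 8.0000) / 1.7974 = 0.2782.
Step 5: Two-sided p-value via normal approximation = 2*(1 - Phi(|z|)) = 0.780879.
Step 6: alpha = 0.05. fail to reject H0.

R = 9, z = 0.2782, p = 0.780879, fail to reject H0.


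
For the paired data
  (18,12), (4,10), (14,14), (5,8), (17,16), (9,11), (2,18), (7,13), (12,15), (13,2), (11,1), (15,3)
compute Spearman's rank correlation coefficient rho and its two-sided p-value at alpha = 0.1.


Step 1: Rank x and y separately (midranks; no ties here).
rank(x): 18->12, 4->2, 14->9, 5->3, 17->11, 9->5, 2->1, 7->4, 12->7, 13->8, 11->6, 15->10
rank(y): 12->7, 10->5, 14->9, 8->4, 16->11, 11->6, 18->12, 13->8, 15->10, 2->2, 1->1, 3->3
Step 2: d_i = R_x(i) - R_y(i); compute d_i^2.
  (12-7)^2=25, (2-5)^2=9, (9-9)^2=0, (3-4)^2=1, (11-11)^2=0, (5-6)^2=1, (1-12)^2=121, (4-8)^2=16, (7-10)^2=9, (8-2)^2=36, (6-1)^2=25, (10-3)^2=49
sum(d^2) = 292.
Step 3: rho = 1 - 6*292 / (12*(12^2 - 1)) = 1 - 1752/1716 = -0.020979.
Step 4: Under H0, t = rho * sqrt((n-2)/(1-rho^2)) = -0.0664 ~ t(10).
Step 5: Two-sided p-value from the t-distribution with 10 df = 0.948402.
Step 6: alpha = 0.1. fail to reject H0.

rho = -0.0210, p = 0.948402, fail to reject H0 at alpha = 0.1.


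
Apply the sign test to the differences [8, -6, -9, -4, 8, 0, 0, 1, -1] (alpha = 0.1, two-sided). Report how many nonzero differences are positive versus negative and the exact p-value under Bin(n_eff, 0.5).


Step 1: Discard zero differences. Original n = 9; n_eff = number of nonzero differences = 7.
Nonzero differences (with sign): +8, -6, -9, -4, +8, +1, -1
Step 2: Count signs: positive = 3, negative = 4.
Step 3: Under H0: P(positive) = 0.5, so the number of positives S ~ Bin(7, 0.5).
Step 4: Two-sided exact p-value = sum of Bin(7,0.5) probabilities at or below the observed probability = 1.000000.
Step 5: alpha = 0.1. fail to reject H0.

n_eff = 7, pos = 3, neg = 4, p = 1.000000, fail to reject H0.


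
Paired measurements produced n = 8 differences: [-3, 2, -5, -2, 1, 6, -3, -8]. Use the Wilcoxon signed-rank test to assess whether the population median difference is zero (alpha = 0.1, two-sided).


Step 1: Drop any zero differences (none here) and take |d_i|.
|d| = [3, 2, 5, 2, 1, 6, 3, 8]
Step 2: Midrank |d_i| (ties get averaged ranks).
ranks: |3|->4.5, |2|->2.5, |5|->6, |2|->2.5, |1|->1, |6|->7, |3|->4.5, |8|->8
Step 3: Attach original signs; sum ranks with positive sign and with negative sign.
W+ = 2.5 + 1 + 7 = 10.5
W- = 4.5 + 6 + 2.5 + 4.5 + 8 = 25.5
(Check: W+ + W- = 36 should equal n(n+1)/2 = 36.)
Step 4: Test statistic W = min(W+, W-) = 10.5.
Step 5: Ties in |d|, so use the tie-corrected normal approximation.
        E[W] = n(n+1)/4 = 8*9/4 = 18.
        Tie groups: |d|=2 (t=2), |d|=3 (t=2); sum(t^3 - t) = 12.
        Var[W] = n(n+1)(2n+1)/24 - sum(t^3-t)/48 = 1224/24 - 12/48 = 50.75.
        z = (W - E[W]) / sqrt(Var[W]) = (10.5 - 18) / 7.1239 = -1.0528.
        Two-sided p = 2*Phi(z) = 0.292436.
Step 6: alpha = 0.1. fail to reject H0.

W+ = 10.5, W- = 25.5, W = min = 10.5, p = 0.292436, fail to reject H0.


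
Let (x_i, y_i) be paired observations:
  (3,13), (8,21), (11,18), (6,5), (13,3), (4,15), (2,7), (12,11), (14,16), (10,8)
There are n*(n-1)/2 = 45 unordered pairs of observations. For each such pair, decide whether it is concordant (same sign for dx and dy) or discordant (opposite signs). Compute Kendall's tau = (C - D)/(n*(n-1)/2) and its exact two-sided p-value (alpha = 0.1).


Step 1: Enumerate the 45 unordered pairs (i,j) with i<j and classify each by sign(x_j-x_i) * sign(y_j-y_i).
  (1,2):dx=+5,dy=+8->C; (1,3):dx=+8,dy=+5->C; (1,4):dx=+3,dy=-8->D; (1,5):dx=+10,dy=-10->D
  (1,6):dx=+1,dy=+2->C; (1,7):dx=-1,dy=-6->C; (1,8):dx=+9,dy=-2->D; (1,9):dx=+11,dy=+3->C
  (1,10):dx=+7,dy=-5->D; (2,3):dx=+3,dy=-3->D; (2,4):dx=-2,dy=-16->C; (2,5):dx=+5,dy=-18->D
  (2,6):dx=-4,dy=-6->C; (2,7):dx=-6,dy=-14->C; (2,8):dx=+4,dy=-10->D; (2,9):dx=+6,dy=-5->D
  (2,10):dx=+2,dy=-13->D; (3,4):dx=-5,dy=-13->C; (3,5):dx=+2,dy=-15->D; (3,6):dx=-7,dy=-3->C
  (3,7):dx=-9,dy=-11->C; (3,8):dx=+1,dy=-7->D; (3,9):dx=+3,dy=-2->D; (3,10):dx=-1,dy=-10->C
  (4,5):dx=+7,dy=-2->D; (4,6):dx=-2,dy=+10->D; (4,7):dx=-4,dy=+2->D; (4,8):dx=+6,dy=+6->C
  (4,9):dx=+8,dy=+11->C; (4,10):dx=+4,dy=+3->C; (5,6):dx=-9,dy=+12->D; (5,7):dx=-11,dy=+4->D
  (5,8):dx=-1,dy=+8->D; (5,9):dx=+1,dy=+13->C; (5,10):dx=-3,dy=+5->D; (6,7):dx=-2,dy=-8->C
  (6,8):dx=+8,dy=-4->D; (6,9):dx=+10,dy=+1->C; (6,10):dx=+6,dy=-7->D; (7,8):dx=+10,dy=+4->C
  (7,9):dx=+12,dy=+9->C; (7,10):dx=+8,dy=+1->C; (8,9):dx=+2,dy=+5->C; (8,10):dx=-2,dy=-3->C
  (9,10):dx=-4,dy=-8->C
Step 2: C = 24, D = 21, total pairs = 45.
Step 3: tau = (C - D)/(n(n-1)/2) = (24 - 21)/45 = 0.066667.
Step 4: Exact two-sided p-value (enumerate n! = 3628800 permutations of y under H0): p = 0.861801.
Step 5: alpha = 0.1. fail to reject H0.

tau_b = 0.0667 (C=24, D=21), p = 0.861801, fail to reject H0.


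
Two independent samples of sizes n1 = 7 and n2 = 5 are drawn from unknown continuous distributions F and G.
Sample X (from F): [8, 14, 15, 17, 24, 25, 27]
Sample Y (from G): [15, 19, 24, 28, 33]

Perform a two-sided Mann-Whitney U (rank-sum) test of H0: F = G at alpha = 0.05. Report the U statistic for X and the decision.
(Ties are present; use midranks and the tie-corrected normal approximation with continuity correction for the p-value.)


Step 1: Combine and sort all 12 observations; assign midranks.
sorted (value, group): (8,X), (14,X), (15,X), (15,Y), (17,X), (19,Y), (24,X), (24,Y), (25,X), (27,X), (28,Y), (33,Y)
ranks: 8->1, 14->2, 15->3.5, 15->3.5, 17->5, 19->6, 24->7.5, 24->7.5, 25->9, 27->10, 28->11, 33->12
Step 2: Rank sum for X: R1 = 1 + 2 + 3.5 + 5 + 7.5 + 9 + 10 = 38.
Step 3: U_X = R1 - n1(n1+1)/2 = 38 - 7*8/2 = 38 - 28 = 10.
       U_Y = n1*n2 - U_X = 35 - 10 = 25.
Step 4: Ties are present, so use the tie-corrected normal approximation (with continuity correction) for the p-value.
Step 5: p-value = 0.253956; compare to alpha = 0.05. fail to reject H0.

U_X = 10, p = 0.253956, fail to reject H0 at alpha = 0.05.


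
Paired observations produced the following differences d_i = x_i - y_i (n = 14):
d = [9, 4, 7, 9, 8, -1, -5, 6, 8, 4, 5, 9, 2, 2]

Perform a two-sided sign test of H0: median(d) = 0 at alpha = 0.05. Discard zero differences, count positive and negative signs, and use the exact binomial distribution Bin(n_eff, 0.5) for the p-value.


Step 1: Discard zero differences. Original n = 14; n_eff = number of nonzero differences = 14.
Nonzero differences (with sign): +9, +4, +7, +9, +8, -1, -5, +6, +8, +4, +5, +9, +2, +2
Step 2: Count signs: positive = 12, negative = 2.
Step 3: Under H0: P(positive) = 0.5, so the number of positives S ~ Bin(14, 0.5).
Step 4: Two-sided exact p-value = sum of Bin(14,0.5) probabilities at or below the observed probability = 0.012939.
Step 5: alpha = 0.05. reject H0.

n_eff = 14, pos = 12, neg = 2, p = 0.012939, reject H0.


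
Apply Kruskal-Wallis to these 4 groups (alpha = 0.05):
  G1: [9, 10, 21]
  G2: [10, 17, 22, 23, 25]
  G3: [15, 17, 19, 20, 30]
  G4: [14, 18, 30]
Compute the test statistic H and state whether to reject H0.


Step 1: Combine all N = 16 observations and assign midranks.
sorted (value, group, rank): (9,G1,1), (10,G1,2.5), (10,G2,2.5), (14,G4,4), (15,G3,5), (17,G2,6.5), (17,G3,6.5), (18,G4,8), (19,G3,9), (20,G3,10), (21,G1,11), (22,G2,12), (23,G2,13), (25,G2,14), (30,G3,15.5), (30,G4,15.5)
Step 2: Sum ranks within each group.
R_1 = 14.5 (n_1 = 3)
R_2 = 48 (n_2 = 5)
R_3 = 46 (n_3 = 5)
R_4 = 27.5 (n_4 = 3)
Step 3: H = 12/(N(N+1)) * sum(R_i^2/n_i) - 3(N+1)
     = 12/(16*17) * (14.5^2/3 + 48^2/5 + 46^2/5 + 27.5^2/3) - 3*17
     = 0.044118 * 1206.17 - 51
     = 2.213235.
Step 4: Ties present; correction factor C = 1 - 18/(16^3 - 16) = 0.995588. Corrected H = 2.213235 / 0.995588 = 2.223043.
Step 5: Under H0, H ~ chi^2(3); p-value = 0.527424.
Step 6: alpha = 0.05. fail to reject H0.

H = 2.2230, df = 3, p = 0.527424, fail to reject H0.


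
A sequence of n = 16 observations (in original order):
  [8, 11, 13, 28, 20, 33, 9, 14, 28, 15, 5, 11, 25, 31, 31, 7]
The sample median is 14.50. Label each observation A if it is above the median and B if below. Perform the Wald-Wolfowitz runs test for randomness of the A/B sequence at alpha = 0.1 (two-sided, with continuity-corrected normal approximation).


Step 1: Compute median = 14.50; label A = above, B = below.
Labels in order: BBBAAABBAABBAAAB  (n_A = 8, n_B = 8)
Step 2: Count runs R = 7.
Step 3: Under H0 (random ordering), E[R] = 2*n_A*n_B/(n_A+n_B) + 1 = 2*8*8/16 + 1 = 9.0000.
        Var[R] = 2*n_A*n_B*(2*n_A*n_B - n_A - n_B) / ((n_A+n_B)^2 * (n_A+n_B-1)) = 14336/3840 = 3.7333.
        SD[R] = 1.9322.
Step 4: Continuity-corrected z = (R + 0.5 - E[R]) / SD[R] = (7 + 0.5 - 9.0000) / 1.9322 = -0.7763.
Step 5: Two-sided p-value via normal approximation = 2*(1 - Phi(|z|)) = 0.437558.
Step 6: alpha = 0.1. fail to reject H0.

R = 7, z = -0.7763, p = 0.437558, fail to reject H0.


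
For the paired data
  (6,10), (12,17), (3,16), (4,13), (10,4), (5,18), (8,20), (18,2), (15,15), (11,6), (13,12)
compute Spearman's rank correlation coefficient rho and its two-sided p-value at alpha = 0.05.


Step 1: Rank x and y separately (midranks; no ties here).
rank(x): 6->4, 12->8, 3->1, 4->2, 10->6, 5->3, 8->5, 18->11, 15->10, 11->7, 13->9
rank(y): 10->4, 17->9, 16->8, 13->6, 4->2, 18->10, 20->11, 2->1, 15->7, 6->3, 12->5
Step 2: d_i = R_x(i) - R_y(i); compute d_i^2.
  (4-4)^2=0, (8-9)^2=1, (1-8)^2=49, (2-6)^2=16, (6-2)^2=16, (3-10)^2=49, (5-11)^2=36, (11-1)^2=100, (10-7)^2=9, (7-3)^2=16, (9-5)^2=16
sum(d^2) = 308.
Step 3: rho = 1 - 6*308 / (11*(11^2 - 1)) = 1 - 1848/1320 = -0.400000.
Step 4: Under H0, t = rho * sqrt((n-2)/(1-rho^2)) = -1.3093 ~ t(9).
Step 5: Two-sided p-value from the t-distribution with 9 df = 0.222868.
Step 6: alpha = 0.05. fail to reject H0.

rho = -0.4000, p = 0.222868, fail to reject H0 at alpha = 0.05.


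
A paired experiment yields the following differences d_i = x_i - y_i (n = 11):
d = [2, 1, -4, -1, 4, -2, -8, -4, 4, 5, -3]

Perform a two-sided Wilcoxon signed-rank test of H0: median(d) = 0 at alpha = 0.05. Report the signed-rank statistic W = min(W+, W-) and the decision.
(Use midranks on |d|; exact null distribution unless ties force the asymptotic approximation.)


Step 1: Drop any zero differences (none here) and take |d_i|.
|d| = [2, 1, 4, 1, 4, 2, 8, 4, 4, 5, 3]
Step 2: Midrank |d_i| (ties get averaged ranks).
ranks: |2|->3.5, |1|->1.5, |4|->7.5, |1|->1.5, |4|->7.5, |2|->3.5, |8|->11, |4|->7.5, |4|->7.5, |5|->10, |3|->5
Step 3: Attach original signs; sum ranks with positive sign and with negative sign.
W+ = 3.5 + 1.5 + 7.5 + 7.5 + 10 = 30
W- = 7.5 + 1.5 + 3.5 + 11 + 7.5 + 5 = 36
(Check: W+ + W- = 66 should equal n(n+1)/2 = 66.)
Step 4: Test statistic W = min(W+, W-) = 30.
Step 5: Ties in |d|, so use the tie-corrected normal approximation.
        E[W] = n(n+1)/4 = 11*12/4 = 33.
        Tie groups: |d|=1 (t=2), |d|=2 (t=2), |d|=4 (t=4); sum(t^3 - t) = 72.
        Var[W] = n(n+1)(2n+1)/24 - sum(t^3-t)/48 = 3036/24 - 72/48 = 125.
        z = (W - E[W]) / sqrt(Var[W]) = (30 - 33) / 11.1803 = -0.2683.
        Two-sided p = 2*Phi(z) = 0.788447.
Step 6: alpha = 0.05. fail to reject H0.

W+ = 30, W- = 36, W = min = 30, p = 0.788447, fail to reject H0.


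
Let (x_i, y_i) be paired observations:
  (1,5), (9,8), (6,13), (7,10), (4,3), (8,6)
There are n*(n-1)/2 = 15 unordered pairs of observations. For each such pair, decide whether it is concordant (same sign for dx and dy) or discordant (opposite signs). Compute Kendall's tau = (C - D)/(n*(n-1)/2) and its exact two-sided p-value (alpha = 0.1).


Step 1: Enumerate the 15 unordered pairs (i,j) with i<j and classify each by sign(x_j-x_i) * sign(y_j-y_i).
  (1,2):dx=+8,dy=+3->C; (1,3):dx=+5,dy=+8->C; (1,4):dx=+6,dy=+5->C; (1,5):dx=+3,dy=-2->D
  (1,6):dx=+7,dy=+1->C; (2,3):dx=-3,dy=+5->D; (2,4):dx=-2,dy=+2->D; (2,5):dx=-5,dy=-5->C
  (2,6):dx=-1,dy=-2->C; (3,4):dx=+1,dy=-3->D; (3,5):dx=-2,dy=-10->C; (3,6):dx=+2,dy=-7->D
  (4,5):dx=-3,dy=-7->C; (4,6):dx=+1,dy=-4->D; (5,6):dx=+4,dy=+3->C
Step 2: C = 9, D = 6, total pairs = 15.
Step 3: tau = (C - D)/(n(n-1)/2) = (9 - 6)/15 = 0.200000.
Step 4: Exact two-sided p-value (enumerate n! = 720 permutations of y under H0): p = 0.719444.
Step 5: alpha = 0.1. fail to reject H0.

tau_b = 0.2000 (C=9, D=6), p = 0.719444, fail to reject H0.


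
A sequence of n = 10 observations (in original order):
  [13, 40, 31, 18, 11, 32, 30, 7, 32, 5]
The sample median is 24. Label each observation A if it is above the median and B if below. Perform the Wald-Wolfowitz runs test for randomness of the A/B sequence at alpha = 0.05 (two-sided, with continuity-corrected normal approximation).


Step 1: Compute median = 24; label A = above, B = below.
Labels in order: BAABBAABAB  (n_A = 5, n_B = 5)
Step 2: Count runs R = 7.
Step 3: Under H0 (random ordering), E[R] = 2*n_A*n_B/(n_A+n_B) + 1 = 2*5*5/10 + 1 = 6.0000.
        Var[R] = 2*n_A*n_B*(2*n_A*n_B - n_A - n_B) / ((n_A+n_B)^2 * (n_A+n_B-1)) = 2000/900 = 2.2222.
        SD[R] = 1.4907.
Step 4: Continuity-corrected z = (R - 0.5 - E[R]) / SD[R] = (7 - 0.5 - 6.0000) / 1.4907 = 0.3354.
Step 5: Two-sided p-value via normal approximation = 2*(1 - Phi(|z|)) = 0.737316.
Step 6: alpha = 0.05. fail to reject H0.

R = 7, z = 0.3354, p = 0.737316, fail to reject H0.


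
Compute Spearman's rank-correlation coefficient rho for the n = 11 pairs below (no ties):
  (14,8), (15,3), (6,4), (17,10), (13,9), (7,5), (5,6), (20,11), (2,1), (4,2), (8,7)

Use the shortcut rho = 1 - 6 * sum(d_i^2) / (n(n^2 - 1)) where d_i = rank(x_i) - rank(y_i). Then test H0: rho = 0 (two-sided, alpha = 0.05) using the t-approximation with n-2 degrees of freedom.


Step 1: Rank x and y separately (midranks; no ties here).
rank(x): 14->8, 15->9, 6->4, 17->10, 13->7, 7->5, 5->3, 20->11, 2->1, 4->2, 8->6
rank(y): 8->8, 3->3, 4->4, 10->10, 9->9, 5->5, 6->6, 11->11, 1->1, 2->2, 7->7
Step 2: d_i = R_x(i) - R_y(i); compute d_i^2.
  (8-8)^2=0, (9-3)^2=36, (4-4)^2=0, (10-10)^2=0, (7-9)^2=4, (5-5)^2=0, (3-6)^2=9, (11-11)^2=0, (1-1)^2=0, (2-2)^2=0, (6-7)^2=1
sum(d^2) = 50.
Step 3: rho = 1 - 6*50 / (11*(11^2 - 1)) = 1 - 300/1320 = 0.772727.
Step 4: Under H0, t = rho * sqrt((n-2)/(1-rho^2)) = 3.6522 ~ t(9).
Step 5: Two-sided p-value from the t-distribution with 9 df = 0.005299.
Step 6: alpha = 0.05. reject H0.

rho = 0.7727, p = 0.005299, reject H0 at alpha = 0.05.


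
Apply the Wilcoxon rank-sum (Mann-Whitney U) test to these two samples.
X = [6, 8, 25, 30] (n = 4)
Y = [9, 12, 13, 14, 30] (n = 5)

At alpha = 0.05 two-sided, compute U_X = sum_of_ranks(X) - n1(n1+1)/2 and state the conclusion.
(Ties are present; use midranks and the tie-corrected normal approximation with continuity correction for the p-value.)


Step 1: Combine and sort all 9 observations; assign midranks.
sorted (value, group): (6,X), (8,X), (9,Y), (12,Y), (13,Y), (14,Y), (25,X), (30,X), (30,Y)
ranks: 6->1, 8->2, 9->3, 12->4, 13->5, 14->6, 25->7, 30->8.5, 30->8.5
Step 2: Rank sum for X: R1 = 1 + 2 + 7 + 8.5 = 18.5.
Step 3: U_X = R1 - n1(n1+1)/2 = 18.5 - 4*5/2 = 18.5 - 10 = 8.5.
       U_Y = n1*n2 - U_X = 20 - 8.5 = 11.5.
Step 4: Ties are present, so use the tie-corrected normal approximation (with continuity correction) for the p-value.
Step 5: p-value = 0.805701; compare to alpha = 0.05. fail to reject H0.

U_X = 8.5, p = 0.805701, fail to reject H0 at alpha = 0.05.


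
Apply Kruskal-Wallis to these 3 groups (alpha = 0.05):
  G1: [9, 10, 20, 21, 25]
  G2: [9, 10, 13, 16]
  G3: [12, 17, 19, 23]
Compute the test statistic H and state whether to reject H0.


Step 1: Combine all N = 13 observations and assign midranks.
sorted (value, group, rank): (9,G1,1.5), (9,G2,1.5), (10,G1,3.5), (10,G2,3.5), (12,G3,5), (13,G2,6), (16,G2,7), (17,G3,8), (19,G3,9), (20,G1,10), (21,G1,11), (23,G3,12), (25,G1,13)
Step 2: Sum ranks within each group.
R_1 = 39 (n_1 = 5)
R_2 = 18 (n_2 = 4)
R_3 = 34 (n_3 = 4)
Step 3: H = 12/(N(N+1)) * sum(R_i^2/n_i) - 3(N+1)
     = 12/(13*14) * (39^2/5 + 18^2/4 + 34^2/4) - 3*14
     = 0.065934 * 674.2 - 42
     = 2.452747.
Step 4: Ties present; correction factor C = 1 - 12/(13^3 - 13) = 0.994505. Corrected H = 2.452747 / 0.994505 = 2.466298.
Step 5: Under H0, H ~ chi^2(2); p-value = 0.291374.
Step 6: alpha = 0.05. fail to reject H0.

H = 2.4663, df = 2, p = 0.291374, fail to reject H0.


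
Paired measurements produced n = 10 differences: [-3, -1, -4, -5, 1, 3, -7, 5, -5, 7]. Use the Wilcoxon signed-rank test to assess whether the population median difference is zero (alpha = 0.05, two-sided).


Step 1: Drop any zero differences (none here) and take |d_i|.
|d| = [3, 1, 4, 5, 1, 3, 7, 5, 5, 7]
Step 2: Midrank |d_i| (ties get averaged ranks).
ranks: |3|->3.5, |1|->1.5, |4|->5, |5|->7, |1|->1.5, |3|->3.5, |7|->9.5, |5|->7, |5|->7, |7|->9.5
Step 3: Attach original signs; sum ranks with positive sign and with negative sign.
W+ = 1.5 + 3.5 + 7 + 9.5 = 21.5
W- = 3.5 + 1.5 + 5 + 7 + 9.5 + 7 = 33.5
(Check: W+ + W- = 55 should equal n(n+1)/2 = 55.)
Step 4: Test statistic W = min(W+, W-) = 21.5.
Step 5: Ties in |d|, so use the tie-corrected normal approximation.
        E[W] = n(n+1)/4 = 10*11/4 = 27.5.
        Tie groups: |d|=1 (t=2), |d|=3 (t=2), |d|=5 (t=3), |d|=7 (t=2); sum(t^3 - t) = 42.
        Var[W] = n(n+1)(2n+1)/24 - sum(t^3-t)/48 = 2310/24 - 42/48 = 95.375.
        z = (W - E[W]) / sqrt(Var[W]) = (21.5 - 27.5) / 9.7660 = -0.6144.
        Two-sided p = 2*Phi(z) = 0.538967.
Step 6: alpha = 0.05. fail to reject H0.

W+ = 21.5, W- = 33.5, W = min = 21.5, p = 0.538967, fail to reject H0.


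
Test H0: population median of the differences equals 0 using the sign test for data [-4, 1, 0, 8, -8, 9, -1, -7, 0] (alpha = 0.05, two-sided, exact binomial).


Step 1: Discard zero differences. Original n = 9; n_eff = number of nonzero differences = 7.
Nonzero differences (with sign): -4, +1, +8, -8, +9, -1, -7
Step 2: Count signs: positive = 3, negative = 4.
Step 3: Under H0: P(positive) = 0.5, so the number of positives S ~ Bin(7, 0.5).
Step 4: Two-sided exact p-value = sum of Bin(7,0.5) probabilities at or below the observed probability = 1.000000.
Step 5: alpha = 0.05. fail to reject H0.

n_eff = 7, pos = 3, neg = 4, p = 1.000000, fail to reject H0.


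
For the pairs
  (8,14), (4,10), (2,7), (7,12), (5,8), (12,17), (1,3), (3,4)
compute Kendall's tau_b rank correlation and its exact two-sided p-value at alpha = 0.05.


Step 1: Enumerate the 28 unordered pairs (i,j) with i<j and classify each by sign(x_j-x_i) * sign(y_j-y_i).
  (1,2):dx=-4,dy=-4->C; (1,3):dx=-6,dy=-7->C; (1,4):dx=-1,dy=-2->C; (1,5):dx=-3,dy=-6->C
  (1,6):dx=+4,dy=+3->C; (1,7):dx=-7,dy=-11->C; (1,8):dx=-5,dy=-10->C; (2,3):dx=-2,dy=-3->C
  (2,4):dx=+3,dy=+2->C; (2,5):dx=+1,dy=-2->D; (2,6):dx=+8,dy=+7->C; (2,7):dx=-3,dy=-7->C
  (2,8):dx=-1,dy=-6->C; (3,4):dx=+5,dy=+5->C; (3,5):dx=+3,dy=+1->C; (3,6):dx=+10,dy=+10->C
  (3,7):dx=-1,dy=-4->C; (3,8):dx=+1,dy=-3->D; (4,5):dx=-2,dy=-4->C; (4,6):dx=+5,dy=+5->C
  (4,7):dx=-6,dy=-9->C; (4,8):dx=-4,dy=-8->C; (5,6):dx=+7,dy=+9->C; (5,7):dx=-4,dy=-5->C
  (5,8):dx=-2,dy=-4->C; (6,7):dx=-11,dy=-14->C; (6,8):dx=-9,dy=-13->C; (7,8):dx=+2,dy=+1->C
Step 2: C = 26, D = 2, total pairs = 28.
Step 3: tau = (C - D)/(n(n-1)/2) = (26 - 2)/28 = 0.857143.
Step 4: Exact two-sided p-value (enumerate n! = 40320 permutations of y under H0): p = 0.001736.
Step 5: alpha = 0.05. reject H0.

tau_b = 0.8571 (C=26, D=2), p = 0.001736, reject H0.


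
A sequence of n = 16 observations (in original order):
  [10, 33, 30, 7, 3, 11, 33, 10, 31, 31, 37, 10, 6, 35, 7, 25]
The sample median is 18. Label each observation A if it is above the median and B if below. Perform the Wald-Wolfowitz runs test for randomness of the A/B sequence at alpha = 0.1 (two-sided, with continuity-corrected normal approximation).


Step 1: Compute median = 18; label A = above, B = below.
Labels in order: BAABBBABAAABBABA  (n_A = 8, n_B = 8)
Step 2: Count runs R = 10.
Step 3: Under H0 (random ordering), E[R] = 2*n_A*n_B/(n_A+n_B) + 1 = 2*8*8/16 + 1 = 9.0000.
        Var[R] = 2*n_A*n_B*(2*n_A*n_B - n_A - n_B) / ((n_A+n_B)^2 * (n_A+n_B-1)) = 14336/3840 = 3.7333.
        SD[R] = 1.9322.
Step 4: Continuity-corrected z = (R - 0.5 - E[R]) / SD[R] = (10 - 0.5 - 9.0000) / 1.9322 = 0.2588.
Step 5: Two-sided p-value via normal approximation = 2*(1 - Phi(|z|)) = 0.795809.
Step 6: alpha = 0.1. fail to reject H0.

R = 10, z = 0.2588, p = 0.795809, fail to reject H0.


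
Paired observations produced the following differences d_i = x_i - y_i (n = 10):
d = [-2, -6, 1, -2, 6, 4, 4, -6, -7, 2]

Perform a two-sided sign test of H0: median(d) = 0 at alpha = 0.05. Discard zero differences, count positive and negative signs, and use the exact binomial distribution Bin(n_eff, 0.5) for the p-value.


Step 1: Discard zero differences. Original n = 10; n_eff = number of nonzero differences = 10.
Nonzero differences (with sign): -2, -6, +1, -2, +6, +4, +4, -6, -7, +2
Step 2: Count signs: positive = 5, negative = 5.
Step 3: Under H0: P(positive) = 0.5, so the number of positives S ~ Bin(10, 0.5).
Step 4: Two-sided exact p-value = sum of Bin(10,0.5) probabilities at or below the observed probability = 1.000000.
Step 5: alpha = 0.05. fail to reject H0.

n_eff = 10, pos = 5, neg = 5, p = 1.000000, fail to reject H0.


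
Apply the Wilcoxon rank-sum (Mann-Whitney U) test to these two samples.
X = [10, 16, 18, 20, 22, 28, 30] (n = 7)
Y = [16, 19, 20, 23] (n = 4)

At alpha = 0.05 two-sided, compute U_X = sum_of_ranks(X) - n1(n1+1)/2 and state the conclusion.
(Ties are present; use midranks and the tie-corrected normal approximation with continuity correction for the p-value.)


Step 1: Combine and sort all 11 observations; assign midranks.
sorted (value, group): (10,X), (16,X), (16,Y), (18,X), (19,Y), (20,X), (20,Y), (22,X), (23,Y), (28,X), (30,X)
ranks: 10->1, 16->2.5, 16->2.5, 18->4, 19->5, 20->6.5, 20->6.5, 22->8, 23->9, 28->10, 30->11
Step 2: Rank sum for X: R1 = 1 + 2.5 + 4 + 6.5 + 8 + 10 + 11 = 43.
Step 3: U_X = R1 - n1(n1+1)/2 = 43 - 7*8/2 = 43 - 28 = 15.
       U_Y = n1*n2 - U_X = 28 - 15 = 13.
Step 4: Ties are present, so use the tie-corrected normal approximation (with continuity correction) for the p-value.
Step 5: p-value = 0.924376; compare to alpha = 0.05. fail to reject H0.

U_X = 15, p = 0.924376, fail to reject H0 at alpha = 0.05.


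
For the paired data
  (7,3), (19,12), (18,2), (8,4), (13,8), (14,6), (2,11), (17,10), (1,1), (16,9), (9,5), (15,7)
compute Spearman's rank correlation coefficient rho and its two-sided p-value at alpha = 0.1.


Step 1: Rank x and y separately (midranks; no ties here).
rank(x): 7->3, 19->12, 18->11, 8->4, 13->6, 14->7, 2->2, 17->10, 1->1, 16->9, 9->5, 15->8
rank(y): 3->3, 12->12, 2->2, 4->4, 8->8, 6->6, 11->11, 10->10, 1->1, 9->9, 5->5, 7->7
Step 2: d_i = R_x(i) - R_y(i); compute d_i^2.
  (3-3)^2=0, (12-12)^2=0, (11-2)^2=81, (4-4)^2=0, (6-8)^2=4, (7-6)^2=1, (2-11)^2=81, (10-10)^2=0, (1-1)^2=0, (9-9)^2=0, (5-5)^2=0, (8-7)^2=1
sum(d^2) = 168.
Step 3: rho = 1 - 6*168 / (12*(12^2 - 1)) = 1 - 1008/1716 = 0.412587.
Step 4: Under H0, t = rho * sqrt((n-2)/(1-rho^2)) = 1.4323 ~ t(10).
Step 5: Two-sided p-value from the t-distribution with 10 df = 0.182564.
Step 6: alpha = 0.1. fail to reject H0.

rho = 0.4126, p = 0.182564, fail to reject H0 at alpha = 0.1.


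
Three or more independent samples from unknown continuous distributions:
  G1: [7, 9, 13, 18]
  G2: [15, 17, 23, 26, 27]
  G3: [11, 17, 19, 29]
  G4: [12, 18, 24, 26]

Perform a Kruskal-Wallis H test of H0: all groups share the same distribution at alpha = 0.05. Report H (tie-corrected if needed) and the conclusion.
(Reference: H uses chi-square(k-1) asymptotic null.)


Step 1: Combine all N = 17 observations and assign midranks.
sorted (value, group, rank): (7,G1,1), (9,G1,2), (11,G3,3), (12,G4,4), (13,G1,5), (15,G2,6), (17,G2,7.5), (17,G3,7.5), (18,G1,9.5), (18,G4,9.5), (19,G3,11), (23,G2,12), (24,G4,13), (26,G2,14.5), (26,G4,14.5), (27,G2,16), (29,G3,17)
Step 2: Sum ranks within each group.
R_1 = 17.5 (n_1 = 4)
R_2 = 56 (n_2 = 5)
R_3 = 38.5 (n_3 = 4)
R_4 = 41 (n_4 = 4)
Step 3: H = 12/(N(N+1)) * sum(R_i^2/n_i) - 3(N+1)
     = 12/(17*18) * (17.5^2/4 + 56^2/5 + 38.5^2/4 + 41^2/4) - 3*18
     = 0.039216 * 1494.58 - 54
     = 4.610784.
Step 4: Ties present; correction factor C = 1 - 18/(17^3 - 17) = 0.996324. Corrected H = 4.610784 / 0.996324 = 4.627798.
Step 5: Under H0, H ~ chi^2(3); p-value = 0.201170.
Step 6: alpha = 0.05. fail to reject H0.

H = 4.6278, df = 3, p = 0.201170, fail to reject H0.


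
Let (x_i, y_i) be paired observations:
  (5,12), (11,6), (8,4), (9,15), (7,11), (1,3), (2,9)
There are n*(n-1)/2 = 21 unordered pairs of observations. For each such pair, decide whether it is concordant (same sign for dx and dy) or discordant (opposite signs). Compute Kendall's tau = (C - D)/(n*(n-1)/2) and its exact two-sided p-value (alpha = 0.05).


Step 1: Enumerate the 21 unordered pairs (i,j) with i<j and classify each by sign(x_j-x_i) * sign(y_j-y_i).
  (1,2):dx=+6,dy=-6->D; (1,3):dx=+3,dy=-8->D; (1,4):dx=+4,dy=+3->C; (1,5):dx=+2,dy=-1->D
  (1,6):dx=-4,dy=-9->C; (1,7):dx=-3,dy=-3->C; (2,3):dx=-3,dy=-2->C; (2,4):dx=-2,dy=+9->D
  (2,5):dx=-4,dy=+5->D; (2,6):dx=-10,dy=-3->C; (2,7):dx=-9,dy=+3->D; (3,4):dx=+1,dy=+11->C
  (3,5):dx=-1,dy=+7->D; (3,6):dx=-7,dy=-1->C; (3,7):dx=-6,dy=+5->D; (4,5):dx=-2,dy=-4->C
  (4,6):dx=-8,dy=-12->C; (4,7):dx=-7,dy=-6->C; (5,6):dx=-6,dy=-8->C; (5,7):dx=-5,dy=-2->C
  (6,7):dx=+1,dy=+6->C
Step 2: C = 13, D = 8, total pairs = 21.
Step 3: tau = (C - D)/(n(n-1)/2) = (13 - 8)/21 = 0.238095.
Step 4: Exact two-sided p-value (enumerate n! = 5040 permutations of y under H0): p = 0.561905.
Step 5: alpha = 0.05. fail to reject H0.

tau_b = 0.2381 (C=13, D=8), p = 0.561905, fail to reject H0.


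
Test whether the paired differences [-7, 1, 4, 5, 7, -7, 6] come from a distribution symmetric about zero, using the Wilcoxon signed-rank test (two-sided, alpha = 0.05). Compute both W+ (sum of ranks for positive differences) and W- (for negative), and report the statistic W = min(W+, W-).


Step 1: Drop any zero differences (none here) and take |d_i|.
|d| = [7, 1, 4, 5, 7, 7, 6]
Step 2: Midrank |d_i| (ties get averaged ranks).
ranks: |7|->6, |1|->1, |4|->2, |5|->3, |7|->6, |7|->6, |6|->4
Step 3: Attach original signs; sum ranks with positive sign and with negative sign.
W+ = 1 + 2 + 3 + 6 + 4 = 16
W- = 6 + 6 = 12
(Check: W+ + W- = 28 should equal n(n+1)/2 = 28.)
Step 4: Test statistic W = min(W+, W-) = 12.
Step 5: Ties in |d|, so use the tie-corrected normal approximation.
        E[W] = n(n+1)/4 = 7*8/4 = 14.
        Tie groups: |d|=7 (t=3); sum(t^3 - t) = 24.
        Var[W] = n(n+1)(2n+1)/24 - sum(t^3-t)/48 = 840/24 - 24/48 = 34.5.
        z = (W - E[W]) / sqrt(Var[W]) = (12 - 14) / 5.8737 = -0.3405.
        Two-sided p = 2*Phi(z) = 0.733478.
Step 6: alpha = 0.05. fail to reject H0.

W+ = 16, W- = 12, W = min = 12, p = 0.733478, fail to reject H0.


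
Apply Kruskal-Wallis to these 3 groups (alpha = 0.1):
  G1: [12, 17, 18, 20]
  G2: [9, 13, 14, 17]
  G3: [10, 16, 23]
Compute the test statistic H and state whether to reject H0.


Step 1: Combine all N = 11 observations and assign midranks.
sorted (value, group, rank): (9,G2,1), (10,G3,2), (12,G1,3), (13,G2,4), (14,G2,5), (16,G3,6), (17,G1,7.5), (17,G2,7.5), (18,G1,9), (20,G1,10), (23,G3,11)
Step 2: Sum ranks within each group.
R_1 = 29.5 (n_1 = 4)
R_2 = 17.5 (n_2 = 4)
R_3 = 19 (n_3 = 3)
Step 3: H = 12/(N(N+1)) * sum(R_i^2/n_i) - 3(N+1)
     = 12/(11*12) * (29.5^2/4 + 17.5^2/4 + 19^2/3) - 3*12
     = 0.090909 * 414.458 - 36
     = 1.678030.
Step 4: Ties present; correction factor C = 1 - 6/(11^3 - 11) = 0.995455. Corrected H = 1.678030 / 0.995455 = 1.685693.
Step 5: Under H0, H ~ chi^2(2); p-value = 0.430484.
Step 6: alpha = 0.1. fail to reject H0.

H = 1.6857, df = 2, p = 0.430484, fail to reject H0.


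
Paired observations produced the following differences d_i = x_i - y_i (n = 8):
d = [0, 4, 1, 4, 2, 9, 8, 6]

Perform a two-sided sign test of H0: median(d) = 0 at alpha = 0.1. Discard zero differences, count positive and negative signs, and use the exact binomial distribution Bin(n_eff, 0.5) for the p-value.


Step 1: Discard zero differences. Original n = 8; n_eff = number of nonzero differences = 7.
Nonzero differences (with sign): +4, +1, +4, +2, +9, +8, +6
Step 2: Count signs: positive = 7, negative = 0.
Step 3: Under H0: P(positive) = 0.5, so the number of positives S ~ Bin(7, 0.5).
Step 4: Two-sided exact p-value = sum of Bin(7,0.5) probabilities at or below the observed probability = 0.015625.
Step 5: alpha = 0.1. reject H0.

n_eff = 7, pos = 7, neg = 0, p = 0.015625, reject H0.


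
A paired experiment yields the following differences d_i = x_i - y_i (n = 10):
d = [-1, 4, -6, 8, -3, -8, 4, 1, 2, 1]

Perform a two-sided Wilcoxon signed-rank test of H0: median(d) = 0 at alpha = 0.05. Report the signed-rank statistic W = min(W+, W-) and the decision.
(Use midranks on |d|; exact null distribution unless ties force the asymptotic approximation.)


Step 1: Drop any zero differences (none here) and take |d_i|.
|d| = [1, 4, 6, 8, 3, 8, 4, 1, 2, 1]
Step 2: Midrank |d_i| (ties get averaged ranks).
ranks: |1|->2, |4|->6.5, |6|->8, |8|->9.5, |3|->5, |8|->9.5, |4|->6.5, |1|->2, |2|->4, |1|->2
Step 3: Attach original signs; sum ranks with positive sign and with negative sign.
W+ = 6.5 + 9.5 + 6.5 + 2 + 4 + 2 = 30.5
W- = 2 + 8 + 5 + 9.5 = 24.5
(Check: W+ + W- = 55 should equal n(n+1)/2 = 55.)
Step 4: Test statistic W = min(W+, W-) = 24.5.
Step 5: Ties in |d|, so use the tie-corrected normal approximation.
        E[W] = n(n+1)/4 = 10*11/4 = 27.5.
        Tie groups: |d|=1 (t=3), |d|=4 (t=2), |d|=8 (t=2); sum(t^3 - t) = 36.
        Var[W] = n(n+1)(2n+1)/24 - sum(t^3-t)/48 = 2310/24 - 36/48 = 95.5.
        z = (W - E[W]) / sqrt(Var[W]) = (24.5 - 27.5) / 9.7724 = -0.3070.
        Two-sided p = 2*Phi(z) = 0.758853.
Step 6: alpha = 0.05. fail to reject H0.

W+ = 30.5, W- = 24.5, W = min = 24.5, p = 0.758853, fail to reject H0.


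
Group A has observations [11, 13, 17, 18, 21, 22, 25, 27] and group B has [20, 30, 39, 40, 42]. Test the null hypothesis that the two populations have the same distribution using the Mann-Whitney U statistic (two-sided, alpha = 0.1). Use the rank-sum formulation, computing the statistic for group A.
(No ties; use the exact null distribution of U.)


Step 1: Combine and sort all 13 observations; assign midranks.
sorted (value, group): (11,X), (13,X), (17,X), (18,X), (20,Y), (21,X), (22,X), (25,X), (27,X), (30,Y), (39,Y), (40,Y), (42,Y)
ranks: 11->1, 13->2, 17->3, 18->4, 20->5, 21->6, 22->7, 25->8, 27->9, 30->10, 39->11, 40->12, 42->13
Step 2: Rank sum for X: R1 = 1 + 2 + 3 + 4 + 6 + 7 + 8 + 9 = 40.
Step 3: U_X = R1 - n1(n1+1)/2 = 40 - 8*9/2 = 40 - 36 = 4.
       U_Y = n1*n2 - U_X = 40 - 4 = 36.
Step 4: No ties, so the exact null distribution of U (based on enumerating the C(13,8) = 1287 equally likely rank assignments) gives the two-sided p-value.
Step 5: p-value = 0.018648; compare to alpha = 0.1. reject H0.

U_X = 4, p = 0.018648, reject H0 at alpha = 0.1.
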